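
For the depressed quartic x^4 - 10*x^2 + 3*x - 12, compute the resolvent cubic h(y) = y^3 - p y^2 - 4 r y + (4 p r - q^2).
h(y) = y^3 + 10*y^2 + 48*y + 471

Identify coefficients: p = -10, q = 3, r = -12.
Plug into h(y) = y^3 - p y^2 - 4 r y + (4 p r - q^2):
  h(y) = y^3 - (-10) y^2 - 4*(-12) y + (4*(-10)*(-12) - (3)^2)
       = y^3 + (10) y^2 + (48) y + (471).
Simplifying: h(y) = y^3 + 10*y^2 + 48*y + 471.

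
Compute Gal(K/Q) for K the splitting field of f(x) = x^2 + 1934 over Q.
Gal(K/Q) = Z/2Z (cyclic of order 2)

x^2 + 1934 is irreducible over Q since -1934 is not a rational square. The splitting field Q(sqrt(-1934)) has degree 2 over Q, and its unique nontrivial automorphism is sqrt(-1934) ↦ -sqrt(-1934). Hence Gal(Q(sqrt(-1934))/Q) = Z/2Z.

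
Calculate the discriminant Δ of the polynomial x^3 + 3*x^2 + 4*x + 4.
Δ = -112

For x^3 + a x^2 + b x + c the discriminant is Δ = 18 a b c - 4 a^3 c + a^2 b^2 - 4 b^3 - 27 c^2.
Plug a = 3, b = 4, c = 4:
  18*(3)*(4)*(4) - 4*(3)^3*(4) + (3)^2*(4)^2 - 4*(4)^3 - 27*(4)^2
  = 864 + (-432) + 144 + (-256) + (-432)
  = -112.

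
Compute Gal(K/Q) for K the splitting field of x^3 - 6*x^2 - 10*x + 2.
Gal(K/Q) = S_3 (symmetric group of order 6)

Compute the discriminant of x^3 + (-6)*x^2 + (-10)*x + (2): Δ = 11380. Since Δ is not a rational square, the Galois group is not contained in A_3; it must be the full S_3 (irreducibility of the cubic rules out anything smaller).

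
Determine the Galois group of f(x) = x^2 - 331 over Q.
Gal(K/Q) = Z/2Z (cyclic of order 2)

x^2 - 331 is irreducible over Q since 331 is not a rational square. The splitting field Q(sqrt(331)) has degree 2 over Q, and its unique nontrivial automorphism is sqrt(331) ↦ -sqrt(331). Hence Gal(Q(sqrt(331))/Q) = Z/2Z.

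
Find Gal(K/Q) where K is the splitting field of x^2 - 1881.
Gal(K/Q) = Z/2Z (cyclic of order 2)

x^2 - 1881 is irreducible over Q since 1881 is not a rational square. The splitting field Q(sqrt(1881)) has degree 2 over Q, and its unique nontrivial automorphism is sqrt(1881) ↦ -sqrt(1881). Hence Gal(Q(sqrt(1881))/Q) = Z/2Z.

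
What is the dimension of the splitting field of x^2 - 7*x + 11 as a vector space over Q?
[K:Q] = 2

The discriminant of x^2 + (-7)*x + (11) is b^2 - 4c = 49 - (44) = 5. Since 5 is not a perfect square in Q, the polynomial is irreducible over Q. Its two roots generate a degree-2 extension, so [K:Q] = 2.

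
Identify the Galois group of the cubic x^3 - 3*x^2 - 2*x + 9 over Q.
Gal(K/Q) = S_3 (symmetric group of order 6)

Compute the discriminant of x^3 + (-3)*x^2 + (-2)*x + (9): Δ = -175. Since Δ is not a rational square, the Galois group is not contained in A_3; it must be the full S_3 (irreducibility of the cubic rules out anything smaller).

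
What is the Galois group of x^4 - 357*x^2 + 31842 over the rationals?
Gal(K/Q) = V_4 (Klein four-group, Z/2Z × Z/2Z)

f factors as (x^2 - 183)(x^2 - 174), so the splitting field is K = Q(sqrt(183), sqrt(174)). The elements 183, 174, 31842 are all non-squares in Q, so sqrt(183) and sqrt(174) generate independent quadratic extensions. Thus [K:Q] = 4 and Gal(K/Q) is generated by the two order-2 automorphisms sqrt(183) ↦ -sqrt(183) and sqrt(174) ↦ -sqrt(174), giving V_4.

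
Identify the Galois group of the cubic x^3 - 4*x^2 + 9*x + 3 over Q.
Gal(K/Q) = S_3 (symmetric group of order 6)

Compute the discriminant of x^3 + (-4)*x^2 + (9)*x + (3): Δ = -3039. Since Δ is not a rational square, the Galois group is not contained in A_3; it must be the full S_3 (irreducibility of the cubic rules out anything smaller).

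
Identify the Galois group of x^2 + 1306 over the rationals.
Gal(K/Q) = Z/2Z (cyclic of order 2)

x^2 + 1306 is irreducible over Q since -1306 is not a rational square. The splitting field Q(sqrt(-1306)) has degree 2 over Q, and its unique nontrivial automorphism is sqrt(-1306) ↦ -sqrt(-1306). Hence Gal(Q(sqrt(-1306))/Q) = Z/2Z.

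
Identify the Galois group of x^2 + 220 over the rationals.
Gal(K/Q) = Z/2Z (cyclic of order 2)

x^2 + 220 is irreducible over Q since -220 is not a rational square. The splitting field Q(sqrt(-220)) has degree 2 over Q, and its unique nontrivial automorphism is sqrt(-220) ↦ -sqrt(-220). Hence Gal(Q(sqrt(-220))/Q) = Z/2Z.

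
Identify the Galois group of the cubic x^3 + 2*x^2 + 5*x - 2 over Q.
Gal(K/Q) = S_3 (symmetric group of order 6)

Compute the discriminant of x^3 + (2)*x^2 + (5)*x + (-2): Δ = -804. Since Δ is not a rational square, the Galois group is not contained in A_3; it must be the full S_3 (irreducibility of the cubic rules out anything smaller).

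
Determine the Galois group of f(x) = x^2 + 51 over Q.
Gal(K/Q) = Z/2Z (cyclic of order 2)

x^2 + 51 is irreducible over Q since -51 is not a rational square. The splitting field Q(sqrt(-51)) has degree 2 over Q, and its unique nontrivial automorphism is sqrt(-51) ↦ -sqrt(-51). Hence Gal(Q(sqrt(-51))/Q) = Z/2Z.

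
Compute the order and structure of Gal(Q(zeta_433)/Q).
|Gal(Q(zeta_433)/Q)| = phi(433) = 432; group ≅ (Z/433Z)^* ≅ Z/432Z

The n-th cyclotomic polynomial Φ_433(x) is the minimal polynomial of zeta_433 over Q and has degree phi(433) = 432. So Q(zeta_433) is a degree-432 Galois extension with Galois group (Z/433Z)^*. (Z/433Z)^* is cyclic since 433 is an odd prime power (or 4). Hence Gal(Q(zeta_433)/Q) ≅ Z/432Z.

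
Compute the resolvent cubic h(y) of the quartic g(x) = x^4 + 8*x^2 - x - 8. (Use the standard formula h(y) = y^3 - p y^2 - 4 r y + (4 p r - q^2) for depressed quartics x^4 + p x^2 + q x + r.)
h(y) = y^3 - 8*y^2 + 32*y - 257

Identify coefficients: p = 8, q = -1, r = -8.
Plug into h(y) = y^3 - p y^2 - 4 r y + (4 p r - q^2):
  h(y) = y^3 - (8) y^2 - 4*(-8) y + (4*(8)*(-8) - (-1)^2)
       = y^3 + (-8) y^2 + (32) y + (-257).
Simplifying: h(y) = y^3 - 8*y^2 + 32*y - 257.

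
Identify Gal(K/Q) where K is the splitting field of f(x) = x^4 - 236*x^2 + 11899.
Gal(K/Q) = V_4 (Klein four-group, Z/2Z × Z/2Z)

f factors as (x^2 - 73)(x^2 - 163), so the splitting field is K = Q(sqrt(73), sqrt(163)). The elements 73, 163, 11899 are all non-squares in Q, so sqrt(73) and sqrt(163) generate independent quadratic extensions. Thus [K:Q] = 4 and Gal(K/Q) is generated by the two order-2 automorphisms sqrt(73) ↦ -sqrt(73) and sqrt(163) ↦ -sqrt(163), giving V_4.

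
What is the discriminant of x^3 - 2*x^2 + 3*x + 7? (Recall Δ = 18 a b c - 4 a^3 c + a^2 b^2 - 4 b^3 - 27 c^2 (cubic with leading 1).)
Δ = -1927

For x^3 + a x^2 + b x + c the discriminant is Δ = 18 a b c - 4 a^3 c + a^2 b^2 - 4 b^3 - 27 c^2.
Plug a = -2, b = 3, c = 7:
  18*(-2)*(3)*(7) - 4*(-2)^3*(7) + (-2)^2*(3)^2 - 4*(3)^3 - 27*(7)^2
  = -756 + (224) + 36 + (-108) + (-1323)
  = -1927.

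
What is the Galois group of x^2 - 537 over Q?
Gal(K/Q) = Z/2Z (cyclic of order 2)

x^2 - 537 is irreducible over Q since 537 is not a rational square. The splitting field Q(sqrt(537)) has degree 2 over Q, and its unique nontrivial automorphism is sqrt(537) ↦ -sqrt(537). Hence Gal(Q(sqrt(537))/Q) = Z/2Z.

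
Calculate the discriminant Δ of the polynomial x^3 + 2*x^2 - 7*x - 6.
Δ = 2300

For x^3 + a x^2 + b x + c the discriminant is Δ = 18 a b c - 4 a^3 c + a^2 b^2 - 4 b^3 - 27 c^2.
Plug a = 2, b = -7, c = -6:
  18*(2)*(-7)*(-6) - 4*(2)^3*(-6) + (2)^2*(-7)^2 - 4*(-7)^3 - 27*(-6)^2
  = 1512 + (192) + 196 + (1372) + (-972)
  = 2300.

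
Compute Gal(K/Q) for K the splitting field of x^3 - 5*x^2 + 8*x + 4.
Gal(K/Q) = S_3 (symmetric group of order 6)

Compute the discriminant of x^3 + (-5)*x^2 + (8)*x + (4): Δ = -1760. Since Δ is not a rational square, the Galois group is not contained in A_3; it must be the full S_3 (irreducibility of the cubic rules out anything smaller).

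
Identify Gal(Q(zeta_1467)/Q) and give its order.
|Gal(Q(zeta_1467)/Q)| = phi(1467) = 972; group ≅ (Z/1467Z)^* ≅ Z/6Z × Z/162Z

The n-th cyclotomic polynomial Φ_1467(x) is the minimal polynomial of zeta_1467 over Q and has degree phi(1467) = 972. So Q(zeta_1467) is a degree-972 Galois extension with Galois group (Z/1467Z)^*. By CRT, (Z/1467Z)^* ≅ (Z/9Z)^* × (Z/163Z)^*. Each prime-power unit group is (Z/9Z)^* ≅ Z/6Z; (Z/163Z)^* ≅ Z/162Z. Hence Gal(Q(zeta_1467)/Q) ≅ Z/6Z × Z/162Z.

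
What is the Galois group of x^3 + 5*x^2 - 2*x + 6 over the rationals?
Gal(K/Q) = S_3 (symmetric group of order 6)

Compute the discriminant of x^3 + (5)*x^2 + (-2)*x + (6): Δ = -4920. Since Δ is not a rational square, the Galois group is not contained in A_3; it must be the full S_3 (irreducibility of the cubic rules out anything smaller).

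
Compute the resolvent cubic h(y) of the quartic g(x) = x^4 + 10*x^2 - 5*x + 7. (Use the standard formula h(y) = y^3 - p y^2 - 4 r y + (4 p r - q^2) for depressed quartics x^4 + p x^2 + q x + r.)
h(y) = y^3 - 10*y^2 - 28*y + 255

Identify coefficients: p = 10, q = -5, r = 7.
Plug into h(y) = y^3 - p y^2 - 4 r y + (4 p r - q^2):
  h(y) = y^3 - (10) y^2 - 4*(7) y + (4*(10)*(7) - (-5)^2)
       = y^3 + (-10) y^2 + (-28) y + (255).
Simplifying: h(y) = y^3 - 10*y^2 - 28*y + 255.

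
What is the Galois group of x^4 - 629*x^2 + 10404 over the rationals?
Gal(K/Q) = Z/2Z (cyclic of order 2)

f factors as (x^2 - 17)(x^2 - 612), so the splitting field is K = Q(sqrt(17), sqrt(612)). The squarefree part of 17 is 17 and the squarefree part of 612 is also 17, so sqrt(17) and sqrt(612) are both rational multiples of sqrt(17). Hence Q(sqrt(17)) = Q(sqrt(612)) = Q(sqrt(17)), and the splitting field collapses to a single degree-2 extension with Galois group Z/2Z.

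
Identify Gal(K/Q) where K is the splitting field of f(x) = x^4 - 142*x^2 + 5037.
Gal(K/Q) = V_4 (Klein four-group, Z/2Z × Z/2Z)

f factors as (x^2 - 73)(x^2 - 69), so the splitting field is K = Q(sqrt(73), sqrt(69)). The elements 73, 69, 5037 are all non-squares in Q, so sqrt(73) and sqrt(69) generate independent quadratic extensions. Thus [K:Q] = 4 and Gal(K/Q) is generated by the two order-2 automorphisms sqrt(73) ↦ -sqrt(73) and sqrt(69) ↦ -sqrt(69), giving V_4.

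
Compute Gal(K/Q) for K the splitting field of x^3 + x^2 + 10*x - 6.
Gal(K/Q) = S_3 (symmetric group of order 6)

Compute the discriminant of x^3 + (1)*x^2 + (10)*x + (-6): Δ = -5928. Since Δ is not a rational square, the Galois group is not contained in A_3; it must be the full S_3 (irreducibility of the cubic rules out anything smaller).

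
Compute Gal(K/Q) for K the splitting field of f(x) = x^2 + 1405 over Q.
Gal(K/Q) = Z/2Z (cyclic of order 2)

x^2 + 1405 is irreducible over Q since -1405 is not a rational square. The splitting field Q(sqrt(-1405)) has degree 2 over Q, and its unique nontrivial automorphism is sqrt(-1405) ↦ -sqrt(-1405). Hence Gal(Q(sqrt(-1405))/Q) = Z/2Z.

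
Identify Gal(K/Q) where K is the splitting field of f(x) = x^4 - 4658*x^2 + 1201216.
Gal(K/Q) = Z/2Z (cyclic of order 2)

f factors as (x^2 - 4384)(x^2 - 274), so the splitting field is K = Q(sqrt(4384), sqrt(274)). The squarefree part of 4384 is 274 and the squarefree part of 274 is also 274, so sqrt(4384) and sqrt(274) are both rational multiples of sqrt(274). Hence Q(sqrt(4384)) = Q(sqrt(274)) = Q(sqrt(274)), and the splitting field collapses to a single degree-2 extension with Galois group Z/2Z.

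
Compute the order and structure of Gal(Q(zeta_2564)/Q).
|Gal(Q(zeta_2564)/Q)| = phi(2564) = 1280; group ≅ (Z/2564Z)^* ≅ Z/2Z × Z/640Z

The n-th cyclotomic polynomial Φ_2564(x) is the minimal polynomial of zeta_2564 over Q and has degree phi(2564) = 1280. So Q(zeta_2564) is a degree-1280 Galois extension with Galois group (Z/2564Z)^*. By CRT, (Z/2564Z)^* ≅ (Z/4Z)^* × (Z/641Z)^*. Each prime-power unit group is (Z/4Z)^* ≅ Z/2Z; (Z/641Z)^* ≅ Z/640Z. Hence Gal(Q(zeta_2564)/Q) ≅ Z/2Z × Z/640Z.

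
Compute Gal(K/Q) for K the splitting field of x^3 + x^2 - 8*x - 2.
Gal(K/Q) = S_3 (symmetric group of order 6)

Compute the discriminant of x^3 + (1)*x^2 + (-8)*x + (-2): Δ = 2300. Since Δ is not a rational square, the Galois group is not contained in A_3; it must be the full S_3 (irreducibility of the cubic rules out anything smaller).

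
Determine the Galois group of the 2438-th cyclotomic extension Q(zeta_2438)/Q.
|Gal(Q(zeta_2438)/Q)| = phi(2438) = 1144; group ≅ (Z/2438Z)^* ≅ Z/22Z × Z/52Z

The n-th cyclotomic polynomial Φ_2438(x) is the minimal polynomial of zeta_2438 over Q and has degree phi(2438) = 1144. So Q(zeta_2438) is a degree-1144 Galois extension with Galois group (Z/2438Z)^*. By CRT, (Z/2438Z)^* ≅ (Z/2Z)^* × (Z/23Z)^* × (Z/53Z)^*. Each prime-power unit group is (Z/2Z)^* ≅ trivial group (order 1); (Z/23Z)^* ≅ Z/22Z; (Z/53Z)^* ≅ Z/52Z. Hence Gal(Q(zeta_2438)/Q) ≅ Z/22Z × Z/52Z.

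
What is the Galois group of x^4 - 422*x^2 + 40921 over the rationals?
Gal(K/Q) = V_4 (Klein four-group, Z/2Z × Z/2Z)

f factors as (x^2 - 151)(x^2 - 271), so the splitting field is K = Q(sqrt(151), sqrt(271)). The elements 151, 271, 40921 are all non-squares in Q, so sqrt(151) and sqrt(271) generate independent quadratic extensions. Thus [K:Q] = 4 and Gal(K/Q) is generated by the two order-2 automorphisms sqrt(151) ↦ -sqrt(151) and sqrt(271) ↦ -sqrt(271), giving V_4.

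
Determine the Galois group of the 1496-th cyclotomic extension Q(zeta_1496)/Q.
|Gal(Q(zeta_1496)/Q)| = phi(1496) = 640; group ≅ (Z/1496Z)^* ≅ Z/2Z × Z/2Z × Z/10Z × Z/16Z

The n-th cyclotomic polynomial Φ_1496(x) is the minimal polynomial of zeta_1496 over Q and has degree phi(1496) = 640. So Q(zeta_1496) is a degree-640 Galois extension with Galois group (Z/1496Z)^*. By CRT, (Z/1496Z)^* ≅ (Z/8Z)^* × (Z/11Z)^* × (Z/17Z)^*. Each prime-power unit group is (Z/8Z)^* ≅ Z/2Z × Z/2Z; (Z/11Z)^* ≅ Z/10Z; (Z/17Z)^* ≅ Z/16Z. Hence Gal(Q(zeta_1496)/Q) ≅ Z/2Z × Z/2Z × Z/10Z × Z/16Z.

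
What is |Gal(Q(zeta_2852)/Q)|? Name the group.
|Gal(Q(zeta_2852)/Q)| = phi(2852) = 1320; group ≅ (Z/2852Z)^* ≅ Z/2Z × Z/22Z × Z/30Z

The n-th cyclotomic polynomial Φ_2852(x) is the minimal polynomial of zeta_2852 over Q and has degree phi(2852) = 1320. So Q(zeta_2852) is a degree-1320 Galois extension with Galois group (Z/2852Z)^*. By CRT, (Z/2852Z)^* ≅ (Z/4Z)^* × (Z/23Z)^* × (Z/31Z)^*. Each prime-power unit group is (Z/4Z)^* ≅ Z/2Z; (Z/23Z)^* ≅ Z/22Z; (Z/31Z)^* ≅ Z/30Z. Hence Gal(Q(zeta_2852)/Q) ≅ Z/2Z × Z/22Z × Z/30Z.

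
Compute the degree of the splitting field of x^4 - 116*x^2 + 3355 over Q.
[K:Q] = 4

f factors as (x^2 - 61)(x^2 - 55); the splitting field is K = Q(sqrt(61), sqrt(55)). Since 61, 55, and 3355 are all non-squares in Q, the three subfields Q(sqrt(61)), Q(sqrt(55)), Q(sqrt(3355)) are distinct degree-2 extensions, so [K:Q] = 4 (Klein four Galois group).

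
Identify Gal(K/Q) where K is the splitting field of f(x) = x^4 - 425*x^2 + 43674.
Gal(K/Q) = V_4 (Klein four-group, Z/2Z × Z/2Z)

f factors as (x^2 - 251)(x^2 - 174), so the splitting field is K = Q(sqrt(251), sqrt(174)). The elements 251, 174, 43674 are all non-squares in Q, so sqrt(251) and sqrt(174) generate independent quadratic extensions. Thus [K:Q] = 4 and Gal(K/Q) is generated by the two order-2 automorphisms sqrt(251) ↦ -sqrt(251) and sqrt(174) ↦ -sqrt(174), giving V_4.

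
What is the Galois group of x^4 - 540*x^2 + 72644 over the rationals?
Gal(K/Q) = V_4 (Klein four-group, Z/2Z × Z/2Z)

f factors as (x^2 - 254)(x^2 - 286), so the splitting field is K = Q(sqrt(254), sqrt(286)). The elements 254, 286, 72644 are all non-squares in Q, so sqrt(254) and sqrt(286) generate independent quadratic extensions. Thus [K:Q] = 4 and Gal(K/Q) is generated by the two order-2 automorphisms sqrt(254) ↦ -sqrt(254) and sqrt(286) ↦ -sqrt(286), giving V_4.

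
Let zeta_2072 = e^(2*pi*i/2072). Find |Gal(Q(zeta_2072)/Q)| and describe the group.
|Gal(Q(zeta_2072)/Q)| = phi(2072) = 864; group ≅ (Z/2072Z)^* ≅ Z/2Z × Z/2Z × Z/6Z × Z/36Z

The n-th cyclotomic polynomial Φ_2072(x) is the minimal polynomial of zeta_2072 over Q and has degree phi(2072) = 864. So Q(zeta_2072) is a degree-864 Galois extension with Galois group (Z/2072Z)^*. By CRT, (Z/2072Z)^* ≅ (Z/8Z)^* × (Z/7Z)^* × (Z/37Z)^*. Each prime-power unit group is (Z/8Z)^* ≅ Z/2Z × Z/2Z; (Z/7Z)^* ≅ Z/6Z; (Z/37Z)^* ≅ Z/36Z. Hence Gal(Q(zeta_2072)/Q) ≅ Z/2Z × Z/2Z × Z/6Z × Z/36Z.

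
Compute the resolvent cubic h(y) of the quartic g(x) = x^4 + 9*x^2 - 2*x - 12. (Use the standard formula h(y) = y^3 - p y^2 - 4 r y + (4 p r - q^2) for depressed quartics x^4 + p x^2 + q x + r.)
h(y) = y^3 - 9*y^2 + 48*y - 436

Identify coefficients: p = 9, q = -2, r = -12.
Plug into h(y) = y^3 - p y^2 - 4 r y + (4 p r - q^2):
  h(y) = y^3 - (9) y^2 - 4*(-12) y + (4*(9)*(-12) - (-2)^2)
       = y^3 + (-9) y^2 + (48) y + (-436).
Simplifying: h(y) = y^3 - 9*y^2 + 48*y - 436.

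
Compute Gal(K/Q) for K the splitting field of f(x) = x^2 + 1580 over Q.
Gal(K/Q) = Z/2Z (cyclic of order 2)

x^2 + 1580 is irreducible over Q since -1580 is not a rational square. The splitting field Q(sqrt(-1580)) has degree 2 over Q, and its unique nontrivial automorphism is sqrt(-1580) ↦ -sqrt(-1580). Hence Gal(Q(sqrt(-1580))/Q) = Z/2Z.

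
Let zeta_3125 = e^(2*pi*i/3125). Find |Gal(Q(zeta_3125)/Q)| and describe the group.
|Gal(Q(zeta_3125)/Q)| = phi(3125) = 2500; group ≅ (Z/3125Z)^* ≅ Z/2500Z

The n-th cyclotomic polynomial Φ_3125(x) is the minimal polynomial of zeta_3125 over Q and has degree phi(3125) = 2500. So Q(zeta_3125) is a degree-2500 Galois extension with Galois group (Z/3125Z)^*. (Z/3125Z)^* is cyclic since 3125 is an odd prime power (or 4). Hence Gal(Q(zeta_3125)/Q) ≅ Z/2500Z.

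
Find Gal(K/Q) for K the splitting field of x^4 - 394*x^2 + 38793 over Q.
Gal(K/Q) = V_4 (Klein four-group, Z/2Z × Z/2Z)

f factors as (x^2 - 193)(x^2 - 201), so the splitting field is K = Q(sqrt(193), sqrt(201)). The elements 193, 201, 38793 are all non-squares in Q, so sqrt(193) and sqrt(201) generate independent quadratic extensions. Thus [K:Q] = 4 and Gal(K/Q) is generated by the two order-2 automorphisms sqrt(193) ↦ -sqrt(193) and sqrt(201) ↦ -sqrt(201), giving V_4.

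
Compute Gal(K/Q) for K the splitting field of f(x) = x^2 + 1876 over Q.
Gal(K/Q) = Z/2Z (cyclic of order 2)

x^2 + 1876 is irreducible over Q since -1876 is not a rational square. The splitting field Q(sqrt(-1876)) has degree 2 over Q, and its unique nontrivial automorphism is sqrt(-1876) ↦ -sqrt(-1876). Hence Gal(Q(sqrt(-1876))/Q) = Z/2Z.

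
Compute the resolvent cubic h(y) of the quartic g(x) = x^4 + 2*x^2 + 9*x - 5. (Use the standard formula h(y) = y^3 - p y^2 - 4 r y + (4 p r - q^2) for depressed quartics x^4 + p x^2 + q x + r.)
h(y) = y^3 - 2*y^2 + 20*y - 121

Identify coefficients: p = 2, q = 9, r = -5.
Plug into h(y) = y^3 - p y^2 - 4 r y + (4 p r - q^2):
  h(y) = y^3 - (2) y^2 - 4*(-5) y + (4*(2)*(-5) - (9)^2)
       = y^3 + (-2) y^2 + (20) y + (-121).
Simplifying: h(y) = y^3 - 2*y^2 + 20*y - 121.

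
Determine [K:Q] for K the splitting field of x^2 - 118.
[K:Q] = 2

The polynomial x^2 - 118 is irreducible over Q since 118 is not a perfect square. Its splitting field is Q(sqrt(118)), which has degree 2 over Q.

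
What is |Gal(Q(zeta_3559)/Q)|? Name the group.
|Gal(Q(zeta_3559)/Q)| = phi(3559) = 3558; group ≅ (Z/3559Z)^* ≅ Z/3558Z

The n-th cyclotomic polynomial Φ_3559(x) is the minimal polynomial of zeta_3559 over Q and has degree phi(3559) = 3558. So Q(zeta_3559) is a degree-3558 Galois extension with Galois group (Z/3559Z)^*. (Z/3559Z)^* is cyclic since 3559 is an odd prime power (or 4). Hence Gal(Q(zeta_3559)/Q) ≅ Z/3558Z.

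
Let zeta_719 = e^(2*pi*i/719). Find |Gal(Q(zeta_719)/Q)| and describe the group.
|Gal(Q(zeta_719)/Q)| = phi(719) = 718; group ≅ (Z/719Z)^* ≅ Z/718Z

The n-th cyclotomic polynomial Φ_719(x) is the minimal polynomial of zeta_719 over Q and has degree phi(719) = 718. So Q(zeta_719) is a degree-718 Galois extension with Galois group (Z/719Z)^*. (Z/719Z)^* is cyclic since 719 is an odd prime power (or 4). Hence Gal(Q(zeta_719)/Q) ≅ Z/718Z.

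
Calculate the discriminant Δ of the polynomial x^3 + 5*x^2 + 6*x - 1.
Δ = -31

For x^3 + a x^2 + b x + c the discriminant is Δ = 18 a b c - 4 a^3 c + a^2 b^2 - 4 b^3 - 27 c^2.
Plug a = 5, b = 6, c = -1:
  18*(5)*(6)*(-1) - 4*(5)^3*(-1) + (5)^2*(6)^2 - 4*(6)^3 - 27*(-1)^2
  = -540 + (500) + 900 + (-864) + (-27)
  = -31.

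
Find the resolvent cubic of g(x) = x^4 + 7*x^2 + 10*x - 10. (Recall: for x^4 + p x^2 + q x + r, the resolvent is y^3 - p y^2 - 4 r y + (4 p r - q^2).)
h(y) = y^3 - 7*y^2 + 40*y - 380

Identify coefficients: p = 7, q = 10, r = -10.
Plug into h(y) = y^3 - p y^2 - 4 r y + (4 p r - q^2):
  h(y) = y^3 - (7) y^2 - 4*(-10) y + (4*(7)*(-10) - (10)^2)
       = y^3 + (-7) y^2 + (40) y + (-380).
Simplifying: h(y) = y^3 - 7*y^2 + 40*y - 380.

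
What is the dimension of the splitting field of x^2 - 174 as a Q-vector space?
[K:Q] = 2

The polynomial x^2 - 174 is irreducible over Q since 174 is not a perfect square. Its splitting field is Q(sqrt(174)), which has degree 2 over Q.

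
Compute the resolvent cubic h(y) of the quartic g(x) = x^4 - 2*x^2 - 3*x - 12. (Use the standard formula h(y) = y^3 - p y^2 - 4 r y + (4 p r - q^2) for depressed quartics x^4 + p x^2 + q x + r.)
h(y) = y^3 + 2*y^2 + 48*y + 87

Identify coefficients: p = -2, q = -3, r = -12.
Plug into h(y) = y^3 - p y^2 - 4 r y + (4 p r - q^2):
  h(y) = y^3 - (-2) y^2 - 4*(-12) y + (4*(-2)*(-12) - (-3)^2)
       = y^3 + (2) y^2 + (48) y + (87).
Simplifying: h(y) = y^3 + 2*y^2 + 48*y + 87.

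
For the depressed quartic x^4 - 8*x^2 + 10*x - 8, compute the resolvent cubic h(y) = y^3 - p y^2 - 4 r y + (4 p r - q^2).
h(y) = y^3 + 8*y^2 + 32*y + 156

Identify coefficients: p = -8, q = 10, r = -8.
Plug into h(y) = y^3 - p y^2 - 4 r y + (4 p r - q^2):
  h(y) = y^3 - (-8) y^2 - 4*(-8) y + (4*(-8)*(-8) - (10)^2)
       = y^3 + (8) y^2 + (32) y + (156).
Simplifying: h(y) = y^3 + 8*y^2 + 32*y + 156.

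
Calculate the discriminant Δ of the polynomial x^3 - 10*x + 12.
Δ = 112

For a depressed cubic x^3 + p x + q the discriminant is Δ = -4 p^3 - 27 q^2 = -4*(-10)^3 - 27*(12)^2 = 4000 - 3888 = 112.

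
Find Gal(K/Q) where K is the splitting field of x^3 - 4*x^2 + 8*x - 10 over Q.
Gal(K/Q) = S_3 (symmetric group of order 6)

Compute the discriminant of x^3 + (-4)*x^2 + (8)*x + (-10): Δ = -524. Since Δ is not a rational square, the Galois group is not contained in A_3; it must be the full S_3 (irreducibility of the cubic rules out anything smaller).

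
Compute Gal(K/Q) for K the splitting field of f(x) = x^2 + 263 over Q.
Gal(K/Q) = Z/2Z (cyclic of order 2)

x^2 + 263 is irreducible over Q since -263 is not a rational square. The splitting field Q(sqrt(-263)) has degree 2 over Q, and its unique nontrivial automorphism is sqrt(-263) ↦ -sqrt(-263). Hence Gal(Q(sqrt(-263))/Q) = Z/2Z.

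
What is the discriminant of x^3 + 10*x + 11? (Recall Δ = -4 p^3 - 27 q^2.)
Δ = -7267

For a depressed cubic x^3 + p x + q the discriminant is Δ = -4 p^3 - 27 q^2 = -4*(10)^3 - 27*(11)^2 = -4000 - 3267 = -7267.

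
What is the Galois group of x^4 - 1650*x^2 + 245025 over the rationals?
Gal(K/Q) = Z/2Z (cyclic of order 2)

f factors as (x^2 - 165)(x^2 - 1485), so the splitting field is K = Q(sqrt(165), sqrt(1485)). The squarefree part of 165 is 165 and the squarefree part of 1485 is also 165, so sqrt(165) and sqrt(1485) are both rational multiples of sqrt(165). Hence Q(sqrt(165)) = Q(sqrt(1485)) = Q(sqrt(165)), and the splitting field collapses to a single degree-2 extension with Galois group Z/2Z.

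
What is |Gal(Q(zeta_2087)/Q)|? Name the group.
|Gal(Q(zeta_2087)/Q)| = phi(2087) = 2086; group ≅ (Z/2087Z)^* ≅ Z/2086Z

The n-th cyclotomic polynomial Φ_2087(x) is the minimal polynomial of zeta_2087 over Q and has degree phi(2087) = 2086. So Q(zeta_2087) is a degree-2086 Galois extension with Galois group (Z/2087Z)^*. (Z/2087Z)^* is cyclic since 2087 is an odd prime power (or 4). Hence Gal(Q(zeta_2087)/Q) ≅ Z/2086Z.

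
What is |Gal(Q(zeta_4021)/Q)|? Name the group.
|Gal(Q(zeta_4021)/Q)| = phi(4021) = 4020; group ≅ (Z/4021Z)^* ≅ Z/4020Z

The n-th cyclotomic polynomial Φ_4021(x) is the minimal polynomial of zeta_4021 over Q and has degree phi(4021) = 4020. So Q(zeta_4021) is a degree-4020 Galois extension with Galois group (Z/4021Z)^*. (Z/4021Z)^* is cyclic since 4021 is an odd prime power (or 4). Hence Gal(Q(zeta_4021)/Q) ≅ Z/4020Z.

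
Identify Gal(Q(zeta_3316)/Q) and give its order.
|Gal(Q(zeta_3316)/Q)| = phi(3316) = 1656; group ≅ (Z/3316Z)^* ≅ Z/2Z × Z/828Z

The n-th cyclotomic polynomial Φ_3316(x) is the minimal polynomial of zeta_3316 over Q and has degree phi(3316) = 1656. So Q(zeta_3316) is a degree-1656 Galois extension with Galois group (Z/3316Z)^*. By CRT, (Z/3316Z)^* ≅ (Z/4Z)^* × (Z/829Z)^*. Each prime-power unit group is (Z/4Z)^* ≅ Z/2Z; (Z/829Z)^* ≅ Z/828Z. Hence Gal(Q(zeta_3316)/Q) ≅ Z/2Z × Z/828Z.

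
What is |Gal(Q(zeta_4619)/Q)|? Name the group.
|Gal(Q(zeta_4619)/Q)| = phi(4619) = 4440; group ≅ (Z/4619Z)^* ≅ Z/30Z × Z/148Z

The n-th cyclotomic polynomial Φ_4619(x) is the minimal polynomial of zeta_4619 over Q and has degree phi(4619) = 4440. So Q(zeta_4619) is a degree-4440 Galois extension with Galois group (Z/4619Z)^*. By CRT, (Z/4619Z)^* ≅ (Z/31Z)^* × (Z/149Z)^*. Each prime-power unit group is (Z/31Z)^* ≅ Z/30Z; (Z/149Z)^* ≅ Z/148Z. Hence Gal(Q(zeta_4619)/Q) ≅ Z/30Z × Z/148Z.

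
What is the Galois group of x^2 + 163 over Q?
Gal(K/Q) = Z/2Z (cyclic of order 2)

x^2 + 163 is irreducible over Q since -163 is not a rational square. The splitting field Q(sqrt(-163)) has degree 2 over Q, and its unique nontrivial automorphism is sqrt(-163) ↦ -sqrt(-163). Hence Gal(Q(sqrt(-163))/Q) = Z/2Z.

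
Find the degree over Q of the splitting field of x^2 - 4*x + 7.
[K:Q] = 2

The discriminant of x^2 + (-4)*x + (7) is b^2 - 4c = 16 - (28) = -12. Since -12 is not a perfect square in Q, the polynomial is irreducible over Q. Its two roots generate a degree-2 extension, so [K:Q] = 2.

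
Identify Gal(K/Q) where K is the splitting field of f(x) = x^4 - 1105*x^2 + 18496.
Gal(K/Q) = Z/2Z (cyclic of order 2)

f factors as (x^2 - 1088)(x^2 - 17), so the splitting field is K = Q(sqrt(1088), sqrt(17)). The squarefree part of 1088 is 17 and the squarefree part of 17 is also 17, so sqrt(1088) and sqrt(17) are both rational multiples of sqrt(17). Hence Q(sqrt(1088)) = Q(sqrt(17)) = Q(sqrt(17)), and the splitting field collapses to a single degree-2 extension with Galois group Z/2Z.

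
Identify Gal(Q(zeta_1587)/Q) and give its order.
|Gal(Q(zeta_1587)/Q)| = phi(1587) = 1012; group ≅ (Z/1587Z)^* ≅ Z/2Z × Z/506Z

The n-th cyclotomic polynomial Φ_1587(x) is the minimal polynomial of zeta_1587 over Q and has degree phi(1587) = 1012. So Q(zeta_1587) is a degree-1012 Galois extension with Galois group (Z/1587Z)^*. By CRT, (Z/1587Z)^* ≅ (Z/3Z)^* × (Z/529Z)^*. Each prime-power unit group is (Z/3Z)^* ≅ Z/2Z; (Z/529Z)^* ≅ Z/506Z. Hence Gal(Q(zeta_1587)/Q) ≅ Z/2Z × Z/506Z.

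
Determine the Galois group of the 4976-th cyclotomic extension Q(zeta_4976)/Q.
|Gal(Q(zeta_4976)/Q)| = phi(4976) = 2480; group ≅ (Z/4976Z)^* ≅ Z/2Z × Z/4Z × Z/310Z

The n-th cyclotomic polynomial Φ_4976(x) is the minimal polynomial of zeta_4976 over Q and has degree phi(4976) = 2480. So Q(zeta_4976) is a degree-2480 Galois extension with Galois group (Z/4976Z)^*. By CRT, (Z/4976Z)^* ≅ (Z/16Z)^* × (Z/311Z)^*. Each prime-power unit group is (Z/16Z)^* ≅ Z/2Z × Z/4Z; (Z/311Z)^* ≅ Z/310Z. Hence Gal(Q(zeta_4976)/Q) ≅ Z/2Z × Z/4Z × Z/310Z.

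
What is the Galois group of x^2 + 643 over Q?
Gal(K/Q) = Z/2Z (cyclic of order 2)

x^2 + 643 is irreducible over Q since -643 is not a rational square. The splitting field Q(sqrt(-643)) has degree 2 over Q, and its unique nontrivial automorphism is sqrt(-643) ↦ -sqrt(-643). Hence Gal(Q(sqrt(-643))/Q) = Z/2Z.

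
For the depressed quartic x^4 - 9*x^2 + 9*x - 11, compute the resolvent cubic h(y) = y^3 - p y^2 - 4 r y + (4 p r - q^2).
h(y) = y^3 + 9*y^2 + 44*y + 315

Identify coefficients: p = -9, q = 9, r = -11.
Plug into h(y) = y^3 - p y^2 - 4 r y + (4 p r - q^2):
  h(y) = y^3 - (-9) y^2 - 4*(-11) y + (4*(-9)*(-11) - (9)^2)
       = y^3 + (9) y^2 + (44) y + (315).
Simplifying: h(y) = y^3 + 9*y^2 + 44*y + 315.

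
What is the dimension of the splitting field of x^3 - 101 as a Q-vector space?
[K:Q] = 6

x^3 - 101 has one real root r = 101^(1/3) and two complex roots r*zeta_3, r*zeta_3^2 where zeta_3 = e^(2*pi*i/3). The splitting field is Q(r, zeta_3). [Q(r):Q] = 3 and [Q(zeta_3):Q] = 2 with gcd = 1, so [Q(r, zeta_3):Q] = 3 * 2 = 6.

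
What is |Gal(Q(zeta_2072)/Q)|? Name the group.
|Gal(Q(zeta_2072)/Q)| = phi(2072) = 864; group ≅ (Z/2072Z)^* ≅ Z/2Z × Z/2Z × Z/6Z × Z/36Z

The n-th cyclotomic polynomial Φ_2072(x) is the minimal polynomial of zeta_2072 over Q and has degree phi(2072) = 864. So Q(zeta_2072) is a degree-864 Galois extension with Galois group (Z/2072Z)^*. By CRT, (Z/2072Z)^* ≅ (Z/8Z)^* × (Z/7Z)^* × (Z/37Z)^*. Each prime-power unit group is (Z/8Z)^* ≅ Z/2Z × Z/2Z; (Z/7Z)^* ≅ Z/6Z; (Z/37Z)^* ≅ Z/36Z. Hence Gal(Q(zeta_2072)/Q) ≅ Z/2Z × Z/2Z × Z/6Z × Z/36Z.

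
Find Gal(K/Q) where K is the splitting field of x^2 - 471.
Gal(K/Q) = Z/2Z (cyclic of order 2)

x^2 - 471 is irreducible over Q since 471 is not a rational square. The splitting field Q(sqrt(471)) has degree 2 over Q, and its unique nontrivial automorphism is sqrt(471) ↦ -sqrt(471). Hence Gal(Q(sqrt(471))/Q) = Z/2Z.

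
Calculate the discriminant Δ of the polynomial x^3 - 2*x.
Δ = 32

For x^3 + a x^2 + b x + c the discriminant is Δ = 18 a b c - 4 a^3 c + a^2 b^2 - 4 b^3 - 27 c^2.
Plug a = 0, b = -2, c = 0:
  18*(0)*(-2)*(0) - 4*(0)^3*(0) + (0)^2*(-2)^2 - 4*(-2)^3 - 27*(0)^2
  = 0 + (0) + 0 + (32) + (0)
  = 32.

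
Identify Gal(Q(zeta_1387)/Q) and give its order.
|Gal(Q(zeta_1387)/Q)| = phi(1387) = 1296; group ≅ (Z/1387Z)^* ≅ Z/18Z × Z/72Z

The n-th cyclotomic polynomial Φ_1387(x) is the minimal polynomial of zeta_1387 over Q and has degree phi(1387) = 1296. So Q(zeta_1387) is a degree-1296 Galois extension with Galois group (Z/1387Z)^*. By CRT, (Z/1387Z)^* ≅ (Z/19Z)^* × (Z/73Z)^*. Each prime-power unit group is (Z/19Z)^* ≅ Z/18Z; (Z/73Z)^* ≅ Z/72Z. Hence Gal(Q(zeta_1387)/Q) ≅ Z/18Z × Z/72Z.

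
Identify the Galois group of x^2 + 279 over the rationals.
Gal(K/Q) = Z/2Z (cyclic of order 2)

x^2 + 279 is irreducible over Q since -279 is not a rational square. The splitting field Q(sqrt(-279)) has degree 2 over Q, and its unique nontrivial automorphism is sqrt(-279) ↦ -sqrt(-279). Hence Gal(Q(sqrt(-279))/Q) = Z/2Z.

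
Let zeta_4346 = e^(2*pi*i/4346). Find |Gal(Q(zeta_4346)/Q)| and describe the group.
|Gal(Q(zeta_4346)/Q)| = phi(4346) = 2080; group ≅ (Z/4346Z)^* ≅ Z/40Z × Z/52Z

The n-th cyclotomic polynomial Φ_4346(x) is the minimal polynomial of zeta_4346 over Q and has degree phi(4346) = 2080. So Q(zeta_4346) is a degree-2080 Galois extension with Galois group (Z/4346Z)^*. By CRT, (Z/4346Z)^* ≅ (Z/2Z)^* × (Z/41Z)^* × (Z/53Z)^*. Each prime-power unit group is (Z/2Z)^* ≅ trivial group (order 1); (Z/41Z)^* ≅ Z/40Z; (Z/53Z)^* ≅ Z/52Z. Hence Gal(Q(zeta_4346)/Q) ≅ Z/40Z × Z/52Z.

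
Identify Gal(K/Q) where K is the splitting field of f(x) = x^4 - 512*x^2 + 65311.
Gal(K/Q) = V_4 (Klein four-group, Z/2Z × Z/2Z)

f factors as (x^2 - 271)(x^2 - 241), so the splitting field is K = Q(sqrt(271), sqrt(241)). The elements 271, 241, 65311 are all non-squares in Q, so sqrt(271) and sqrt(241) generate independent quadratic extensions. Thus [K:Q] = 4 and Gal(K/Q) is generated by the two order-2 automorphisms sqrt(271) ↦ -sqrt(271) and sqrt(241) ↦ -sqrt(241), giving V_4.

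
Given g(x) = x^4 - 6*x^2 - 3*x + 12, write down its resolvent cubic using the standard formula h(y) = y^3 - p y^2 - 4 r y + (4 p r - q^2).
h(y) = y^3 + 6*y^2 - 48*y - 297

Identify coefficients: p = -6, q = -3, r = 12.
Plug into h(y) = y^3 - p y^2 - 4 r y + (4 p r - q^2):
  h(y) = y^3 - (-6) y^2 - 4*(12) y + (4*(-6)*(12) - (-3)^2)
       = y^3 + (6) y^2 + (-48) y + (-297).
Simplifying: h(y) = y^3 + 6*y^2 - 48*y - 297.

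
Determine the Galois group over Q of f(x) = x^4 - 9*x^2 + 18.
Gal(K/Q) = V_4 (Klein four-group, Z/2Z × Z/2Z)

f factors as (x^2 - 6)(x^2 - 3), so the splitting field is K = Q(sqrt(6), sqrt(3)). The elements 6, 3, 18 are all non-squares in Q, so sqrt(6) and sqrt(3) generate independent quadratic extensions. Thus [K:Q] = 4 and Gal(K/Q) is generated by the two order-2 automorphisms sqrt(6) ↦ -sqrt(6) and sqrt(3) ↦ -sqrt(3), giving V_4.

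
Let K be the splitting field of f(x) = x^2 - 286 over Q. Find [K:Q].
[K:Q] = 2

The polynomial x^2 - 286 is irreducible over Q since 286 is not a perfect square. Its splitting field is Q(sqrt(286)), which has degree 2 over Q.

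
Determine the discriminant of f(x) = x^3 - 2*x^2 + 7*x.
Δ = -1176

For x^3 + a x^2 + b x + c the discriminant is Δ = 18 a b c - 4 a^3 c + a^2 b^2 - 4 b^3 - 27 c^2.
Plug a = -2, b = 7, c = 0:
  18*(-2)*(7)*(0) - 4*(-2)^3*(0) + (-2)^2*(7)^2 - 4*(7)^3 - 27*(0)^2
  = 0 + (0) + 196 + (-1372) + (0)
  = -1176.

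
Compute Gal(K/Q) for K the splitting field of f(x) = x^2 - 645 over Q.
Gal(K/Q) = Z/2Z (cyclic of order 2)

x^2 - 645 is irreducible over Q since 645 is not a rational square. The splitting field Q(sqrt(645)) has degree 2 over Q, and its unique nontrivial automorphism is sqrt(645) ↦ -sqrt(645). Hence Gal(Q(sqrt(645))/Q) = Z/2Z.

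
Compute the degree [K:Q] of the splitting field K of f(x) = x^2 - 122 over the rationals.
[K:Q] = 2

The polynomial x^2 - 122 is irreducible over Q since 122 is not a perfect square. Its splitting field is Q(sqrt(122)), which has degree 2 over Q.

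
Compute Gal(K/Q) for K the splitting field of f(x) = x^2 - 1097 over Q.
Gal(K/Q) = Z/2Z (cyclic of order 2)

x^2 - 1097 is irreducible over Q since 1097 is not a rational square. The splitting field Q(sqrt(1097)) has degree 2 over Q, and its unique nontrivial automorphism is sqrt(1097) ↦ -sqrt(1097). Hence Gal(Q(sqrt(1097))/Q) = Z/2Z.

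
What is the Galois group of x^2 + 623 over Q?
Gal(K/Q) = Z/2Z (cyclic of order 2)

x^2 + 623 is irreducible over Q since -623 is not a rational square. The splitting field Q(sqrt(-623)) has degree 2 over Q, and its unique nontrivial automorphism is sqrt(-623) ↦ -sqrt(-623). Hence Gal(Q(sqrt(-623))/Q) = Z/2Z.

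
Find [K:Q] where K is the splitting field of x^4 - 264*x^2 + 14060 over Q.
[K:Q] = 4

f factors as (x^2 - 74)(x^2 - 190); the splitting field is K = Q(sqrt(74), sqrt(190)). Since 74, 190, and 14060 are all non-squares in Q, the three subfields Q(sqrt(74)), Q(sqrt(190)), Q(sqrt(14060)) are distinct degree-2 extensions, so [K:Q] = 4 (Klein four Galois group).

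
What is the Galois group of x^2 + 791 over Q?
Gal(K/Q) = Z/2Z (cyclic of order 2)

x^2 + 791 is irreducible over Q since -791 is not a rational square. The splitting field Q(sqrt(-791)) has degree 2 over Q, and its unique nontrivial automorphism is sqrt(-791) ↦ -sqrt(-791). Hence Gal(Q(sqrt(-791))/Q) = Z/2Z.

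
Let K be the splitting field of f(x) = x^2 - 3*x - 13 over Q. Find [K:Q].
[K:Q] = 2

The discriminant of x^2 + (-3)*x + (-13) is b^2 - 4c = 9 - (-52) = 61. Since 61 is not a perfect square in Q, the polynomial is irreducible over Q. Its two roots generate a degree-2 extension, so [K:Q] = 2.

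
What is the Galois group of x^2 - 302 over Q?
Gal(K/Q) = Z/2Z (cyclic of order 2)

x^2 - 302 is irreducible over Q since 302 is not a rational square. The splitting field Q(sqrt(302)) has degree 2 over Q, and its unique nontrivial automorphism is sqrt(302) ↦ -sqrt(302). Hence Gal(Q(sqrt(302))/Q) = Z/2Z.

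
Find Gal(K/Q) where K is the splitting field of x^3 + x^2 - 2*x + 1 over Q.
Gal(K/Q) = S_3 (symmetric group of order 6)

Compute the discriminant of x^3 + (1)*x^2 + (-2)*x + (1): Δ = -31. Since Δ is not a rational square, the Galois group is not contained in A_3; it must be the full S_3 (irreducibility of the cubic rules out anything smaller).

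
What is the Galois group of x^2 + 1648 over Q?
Gal(K/Q) = Z/2Z (cyclic of order 2)

x^2 + 1648 is irreducible over Q since -1648 is not a rational square. The splitting field Q(sqrt(-1648)) has degree 2 over Q, and its unique nontrivial automorphism is sqrt(-1648) ↦ -sqrt(-1648). Hence Gal(Q(sqrt(-1648))/Q) = Z/2Z.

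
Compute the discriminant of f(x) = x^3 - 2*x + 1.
Δ = 5

For a depressed cubic x^3 + p x + q the discriminant is Δ = -4 p^3 - 27 q^2 = -4*(-2)^3 - 27*(1)^2 = 32 - 27 = 5.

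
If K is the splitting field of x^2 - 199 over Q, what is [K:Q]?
[K:Q] = 2

The polynomial x^2 - 199 is irreducible over Q since 199 is not a perfect square. Its splitting field is Q(sqrt(199)), which has degree 2 over Q.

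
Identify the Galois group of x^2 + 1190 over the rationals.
Gal(K/Q) = Z/2Z (cyclic of order 2)

x^2 + 1190 is irreducible over Q since -1190 is not a rational square. The splitting field Q(sqrt(-1190)) has degree 2 over Q, and its unique nontrivial automorphism is sqrt(-1190) ↦ -sqrt(-1190). Hence Gal(Q(sqrt(-1190))/Q) = Z/2Z.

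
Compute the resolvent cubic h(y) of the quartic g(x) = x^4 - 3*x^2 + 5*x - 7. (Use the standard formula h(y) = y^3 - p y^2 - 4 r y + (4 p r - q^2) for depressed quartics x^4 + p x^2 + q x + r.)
h(y) = y^3 + 3*y^2 + 28*y + 59

Identify coefficients: p = -3, q = 5, r = -7.
Plug into h(y) = y^3 - p y^2 - 4 r y + (4 p r - q^2):
  h(y) = y^3 - (-3) y^2 - 4*(-7) y + (4*(-3)*(-7) - (5)^2)
       = y^3 + (3) y^2 + (28) y + (59).
Simplifying: h(y) = y^3 + 3*y^2 + 28*y + 59.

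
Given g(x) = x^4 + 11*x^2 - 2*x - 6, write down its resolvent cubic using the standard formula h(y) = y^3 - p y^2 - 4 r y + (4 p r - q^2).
h(y) = y^3 - 11*y^2 + 24*y - 268

Identify coefficients: p = 11, q = -2, r = -6.
Plug into h(y) = y^3 - p y^2 - 4 r y + (4 p r - q^2):
  h(y) = y^3 - (11) y^2 - 4*(-6) y + (4*(11)*(-6) - (-2)^2)
       = y^3 + (-11) y^2 + (24) y + (-268).
Simplifying: h(y) = y^3 - 11*y^2 + 24*y - 268.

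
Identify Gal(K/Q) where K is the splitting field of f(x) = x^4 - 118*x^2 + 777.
Gal(K/Q) = V_4 (Klein four-group, Z/2Z × Z/2Z)

f factors as (x^2 - 111)(x^2 - 7), so the splitting field is K = Q(sqrt(111), sqrt(7)). The elements 111, 7, 777 are all non-squares in Q, so sqrt(111) and sqrt(7) generate independent quadratic extensions. Thus [K:Q] = 4 and Gal(K/Q) is generated by the two order-2 automorphisms sqrt(111) ↦ -sqrt(111) and sqrt(7) ↦ -sqrt(7), giving V_4.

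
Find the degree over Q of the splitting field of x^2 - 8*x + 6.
[K:Q] = 2

The discriminant of x^2 + (-8)*x + (6) is b^2 - 4c = 64 - (24) = 40. Since 40 is not a perfect square in Q, the polynomial is irreducible over Q. Its two roots generate a degree-2 extension, so [K:Q] = 2.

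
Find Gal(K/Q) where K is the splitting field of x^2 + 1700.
Gal(K/Q) = Z/2Z (cyclic of order 2)

x^2 + 1700 is irreducible over Q since -1700 is not a rational square. The splitting field Q(sqrt(-1700)) has degree 2 over Q, and its unique nontrivial automorphism is sqrt(-1700) ↦ -sqrt(-1700). Hence Gal(Q(sqrt(-1700))/Q) = Z/2Z.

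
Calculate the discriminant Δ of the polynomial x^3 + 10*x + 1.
Δ = -4027

For a depressed cubic x^3 + p x + q the discriminant is Δ = -4 p^3 - 27 q^2 = -4*(10)^3 - 27*(1)^2 = -4000 - 27 = -4027.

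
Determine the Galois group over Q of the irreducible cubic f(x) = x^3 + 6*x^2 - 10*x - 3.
Gal(K/Q) = S_3 (symmetric group of order 6)

Compute the discriminant of x^3 + (6)*x^2 + (-10)*x + (-3): Δ = 13189. Since Δ is not a rational square, the Galois group is not contained in A_3; it must be the full S_3 (irreducibility of the cubic rules out anything smaller).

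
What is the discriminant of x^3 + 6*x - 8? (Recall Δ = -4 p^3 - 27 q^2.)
Δ = -2592

For a depressed cubic x^3 + p x + q the discriminant is Δ = -4 p^3 - 27 q^2 = -4*(6)^3 - 27*(-8)^2 = -864 - 1728 = -2592.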